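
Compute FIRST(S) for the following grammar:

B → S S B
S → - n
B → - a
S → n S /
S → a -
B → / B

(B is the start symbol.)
To compute FIRST(S), examine every production with S on the left-hand side, reading each right-hand side left to right until a non-nullable symbol is reached.

From S → - n:
  - '-' is a terminal: add '-' and stop
From S → n S /:
  - n is a terminal: add 'n' and stop
From S → a -:
  - a is a terminal: add 'a' and stop

Collecting: FIRST(S) = { '-', 'a', 'n' }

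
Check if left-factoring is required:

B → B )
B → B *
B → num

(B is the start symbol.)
Left-factoring is needed when two productions for the same non-terminal
share a common prefix on the right-hand side.

Productions for B:
  B → B )
  B → B *
  B → num

Found common prefix 'B' in productions for B

Answer: Yes, B has productions with common prefix 'B'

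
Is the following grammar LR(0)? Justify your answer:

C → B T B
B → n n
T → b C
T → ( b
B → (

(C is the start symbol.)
A grammar is LR(0) if no state in the canonical LR(0) collection has:
  - both a shift item (dot before a terminal) and a complete item (shift-reduce conflict), or
  - two or more complete items (reduce-reduce conflict; the accept item [C' → C .] counts as a complete item here).

Augment with C' → C and build the canonical LR(0) collection (I0 = CLOSURE({[C' → . C]}), then GOTO on every symbol after a dot until no new states appear). It has 12 states:
  I0: { [B → . (], [B → . n n], [C → . B T B], [C' → . C] }  — shift
  I1: { [B → ( .] }  — reduce
  I2: { [C → B . T B], [T → . ( b], [T → . b C] }  — shift
  I3: { [C' → C .] }  — accept
  I4: { [B → n . n] }  — shift
  I5: { [B → n n .] }  — reduce
  I6: { [T → ( . b] }  — shift
  I7: { [B → . (], [B → . n n], [C → B T . B] }  — shift
  I8: { [B → . (], [B → . n n], [C → . B T B], [T → b . C] }  — shift
  I9: { [T → b C .] }  — reduce
  I10: { [C → B T B .] }  — reduce
  I11: { [T → ( b .] }  — reduce

Every state is either a pure shift/goto state or contains exactly one complete item and nothing to shift — no conflicts. The grammar is LR(0).

Answer: Yes, the grammar is LR(0)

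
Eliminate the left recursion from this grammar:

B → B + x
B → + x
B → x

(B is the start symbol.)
B → + x B'
B → x B'
B' → + x B'
B' → ε

B is directly left-recursive. The standard transformation for
  A → A α₁ | ... | A α_m | β₁ | ... | β_n
is
  A  → β₁ A' | ... | β_n A'
  A' → α₁ A' | ... | α_m A' | ε

B → + x becomes B → + x B'
B → x becomes B → x B'
B → B + x becomes B' → + x B'
Add B' → ε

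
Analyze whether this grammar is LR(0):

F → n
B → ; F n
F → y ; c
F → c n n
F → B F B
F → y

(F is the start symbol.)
Augment with F' → F and build the canonical LR(0) collection (I0 = CLOSURE({[F' → . F]}), then GOTO on every symbol after a dot until no new states appear). It has 15 states:
  I0: { [B → . ; F n], [F → . B F B], [F → . c n n], [F → . n], [F → . y ; c], [F → . y], [F' → . F] }  — shift
  I1: { [B → . ; F n], [B → ; . F n], [F → . B F B], [F → . c n n], [F → . n], [F → . y ; c], [F → . y] }  — shift
  I2: { [B → . ; F n], [F → . B F B], [F → . c n n], [F → . n], [F → . y ; c], [F → . y], [F → B . F B] }  — shift
  I3: { [F' → F .] }  — accept
  I4: { [F → c . n n] }  — shift
  I5: { [F → n .] }  — reduce
  I6: { [F → y . ; c], [F → y .] }  — shift, reduce
  I7: { [F → y ; . c] }  — shift
  I8: { [F → y ; c .] }  — reduce
  I9: { [F → c n . n] }  — shift
  I10: { [F → c n n .] }  — reduce
  I11: { [B → . ; F n], [F → B F . B] }  — shift
  I12: { [F → B F B .] }  — reduce
  I13: { [B → ; F . n] }  — shift
  I14: { [B → ; F n .] }  — reduce

Conflict in state I6:
  Shift-reduce conflict between [F → y .] and [F → y . ; c]
So the grammar is NOT LR(0).

Answer: No. Shift-reduce conflict between [F → y .] and [F → y . ; c]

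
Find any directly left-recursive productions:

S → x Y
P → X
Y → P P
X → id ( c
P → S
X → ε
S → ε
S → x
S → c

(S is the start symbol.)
Direct left recursion occurs when N → N α for some non-terminal N (the right-hand side begins with the left-hand side itself).

S → x Y: starts with x
P → X: starts with X
Y → P P: starts with P
X → id ( c: starts with id
P → S: starts with S
X → ε: starts with ε
S → ε: starts with ε
S → x: starts with x
S → c: starts with c

No direct left recursion found.

Answer: No direct left recursion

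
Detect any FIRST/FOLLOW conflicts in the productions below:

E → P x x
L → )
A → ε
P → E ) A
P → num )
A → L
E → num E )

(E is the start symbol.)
No FIRST/FOLLOW conflicts.

Nullable non-terminals: A.
FIRST sets used below: FIRST(L) = { ')' }

A: nullable alternative(s) A → ε; FOLLOW(A) = { 'x' }
  A → ε: FIRST \ {ε} = { } — this is the only nullable alternative, skip
  A → L: FIRST \ {ε} = { ')' } — disjoint from FOLLOW(A)

E, L, P have no nullable alternative, so no FIRST/FOLLOW check is needed there.

No FIRST/FOLLOW conflicts found.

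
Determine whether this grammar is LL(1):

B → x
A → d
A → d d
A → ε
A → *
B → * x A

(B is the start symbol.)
No. Predict set conflict for A: { 'd' }

A grammar is LL(1) if for each non-terminal N with multiple productions, the predict sets of those productions are pairwise disjoint, where PREDICT(N → α) = (FIRST(α) \ {ε}) ∪ (FOLLOW(N) if α ⇒* ε).

Relevant sets:
  FOLLOW(A) = { $ }

For B:
  PREDICT(B → x) = { 'x' }
  PREDICT(B → '*' x A) = { '*' }
For A:
  PREDICT(A → d) = { 'd' }
  PREDICT(A → d d) = { 'd' }
  PREDICT(A → ε) = { $ }
  PREDICT(A → '*') = { '*' }

Conflict found: Predict set conflict for A: { 'd' }
The grammar is NOT LL(1).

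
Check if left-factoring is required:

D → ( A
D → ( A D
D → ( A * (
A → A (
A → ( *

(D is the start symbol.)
Left-factoring is needed when two productions for the same non-terminal
share a common prefix on the right-hand side.

Productions for D:
  D → ( A
  D → ( A D
  D → ( A * (
Productions for A:
  A → A (
  A → ( *

Found common prefix '( A' in productions for D

Answer: Yes, D has productions with common prefix '( A'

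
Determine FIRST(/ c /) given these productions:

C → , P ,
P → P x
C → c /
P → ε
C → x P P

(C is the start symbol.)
{ '/' }

To compute FIRST(/ c /), process the symbols left to right:
Symbol / is a terminal. Add '/' and stop.
FIRST(/ c /) = { '/' }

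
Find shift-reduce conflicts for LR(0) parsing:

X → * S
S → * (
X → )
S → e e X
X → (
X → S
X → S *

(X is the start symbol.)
A shift-reduce conflict occurs when an LR(0) state has both:
  - a complete (reduce) item [A → α .] (dot at the end), and
  - a shift item [B → β . c γ] (dot before a terminal).

Augment with X' → X and build the canonical LR(0) collection (I0 = CLOSURE({[X' → . X]}), then GOTO on every symbol after a dot until no new states appear). It has 13 states:
  I0: { [S → . * (], [S → . e e X], [X → . (], [X → . )], [X → . * S], [X → . S *], [X → . S], [X' → . X] }  — shift
  I1: { [X → ( .] }  — reduce
  I2: { [X → ) .] }  — reduce
  I3: { [S → * . (], [S → . * (], [S → . e e X], [X → * . S] }  — shift
  I4: { [X → S . *], [X → S .] }  — shift, reduce
  I5: { [X' → X .] }  — accept
  I6: { [S → e . e X] }  — shift
  I7: { [S → . * (], [S → . e e X], [S → e e . X], [X → . (], [X → . )], [X → . * S], [X → . S *], [X → . S] }  — shift
  I8: { [S → e e X .] }  — reduce
  I9: { [X → S * .] }  — reduce
  I10: { [S → * ( .] }  — reduce
  I11: { [S → * . (] }  — shift
  I12: { [X → * S .] }  — reduce

I4 contains reduce item [X → S .] and shift item [X → S . *] — shift-reduce conflict.

Answer: Yes — I4: [X → S .] vs [X → S . *]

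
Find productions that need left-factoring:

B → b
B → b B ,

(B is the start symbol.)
Yes, B has productions with common prefix 'b'

Left-factoring is needed when two productions for the same non-terminal
share a common prefix on the right-hand side.

Productions for B:
  B → b
  B → b B ,

Found common prefix 'b' in productions for B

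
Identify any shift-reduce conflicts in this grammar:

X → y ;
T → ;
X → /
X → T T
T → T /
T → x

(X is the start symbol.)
A shift-reduce conflict occurs when an LR(0) state has both:
  - a complete (reduce) item [A → α .] (dot at the end), and
  - a shift item [B → β . c γ] (dot before a terminal).

Augment with X' → X and build the canonical LR(0) collection (I0 = CLOSURE({[X' → . X]}), then GOTO on every symbol after a dot until no new states appear). It has 10 states:
  I0: { [T → . ;], [T → . T /], [T → . x], [X → . /], [X → . T T], [X → . y ;], [X' → . X] }  — shift
  I1: { [X → / .] }  — reduce
  I2: { [T → ; .] }  — reduce
  I3: { [T → . ;], [T → . T /], [T → . x], [T → T . /], [X → T . T] }  — shift
  I4: { [X' → X .] }  — accept
  I5: { [T → x .] }  — reduce
  I6: { [X → y . ;] }  — shift
  I7: { [X → y ; .] }  — reduce
  I8: { [T → T / .] }  — reduce
  I9: { [T → T . /], [X → T T .] }  — shift, reduce

I9 contains reduce item [X → T T .] and shift item [T → T . /] — shift-reduce conflict.

Answer: Yes — I9: [X → T T .] vs [T → T . /]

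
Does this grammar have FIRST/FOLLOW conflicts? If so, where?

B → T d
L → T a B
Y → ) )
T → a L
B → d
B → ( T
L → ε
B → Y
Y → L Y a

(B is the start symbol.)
A FIRST/FOLLOW conflict occurs when a non-terminal N has a nullable alternative N → β (β ⇒* ε) and another alternative N → α with FIRST(α) ∩ FOLLOW(N) ≠ ∅: on such a lookahead the parser cannot decide between expanding α and letting N vanish via β.

Nullable non-terminals: L.
FIRST sets used below: FIRST(T) = { 'a' }

L: nullable alternative(s) L → ε; FOLLOW(L) = { $, ')', 'a', 'd' }
  L → T a B: FIRST \ {ε} = { 'a' } — overlaps FOLLOW(L) on { 'a' }: CONFLICT
  L → ε: FIRST \ {ε} = { } — this is the only nullable alternative, skip

B, T, Y have no nullable alternative, so no FIRST/FOLLOW check is needed there.

So the grammar has 1 FIRST/FOLLOW conflict (marked CONFLICT above).

Answer: Yes. L → T a B with FOLLOW(L) on { 'a' }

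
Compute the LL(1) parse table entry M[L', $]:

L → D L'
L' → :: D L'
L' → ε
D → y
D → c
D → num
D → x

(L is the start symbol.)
L' → ε

To find M[L', $], we find productions for L' where $ is in the predict set (PREDICT(N → α) = (FIRST(α) \ {ε}) ∪ (FOLLOW(N) if α ⇒* ε)).

Relevant sets:
  FOLLOW(L') = { $ }

L' → :: D L': PREDICT = { '::' }
L' → ε: PREDICT = { $ }
  $ is in predict set, so this production goes in M[L', $]

M[L', $] = L' → ε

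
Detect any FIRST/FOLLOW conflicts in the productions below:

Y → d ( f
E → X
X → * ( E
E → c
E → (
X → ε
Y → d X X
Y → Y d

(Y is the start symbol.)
Yes. X → '*' '(' E with FOLLOW(X) on { '*' }

Nullable non-terminals: E, X.
FIRST sets used below: FIRST(X) = { '*', ε }

E: nullable alternative(s) E → X; FOLLOW(E) = { $, '*', 'd' }
  E → X: FIRST \ {ε} = { '*' } — this is the only nullable alternative, skip
  E → c: FIRST \ {ε} = { 'c' } — disjoint from FOLLOW(E)
  E → (: FIRST \ {ε} = { '(' } — disjoint from FOLLOW(E)

X: nullable alternative(s) X → ε; FOLLOW(X) = { $, '*', 'd' }
  X → * ( E: FIRST \ {ε} = { '*' } — overlaps FOLLOW(X) on { '*' }: CONFLICT
  X → ε: FIRST \ {ε} = { } — this is the only nullable alternative, skip

Y has no nullable alternative, so no FIRST/FOLLOW check is needed there.

So the grammar has 1 FIRST/FOLLOW conflict (marked CONFLICT above).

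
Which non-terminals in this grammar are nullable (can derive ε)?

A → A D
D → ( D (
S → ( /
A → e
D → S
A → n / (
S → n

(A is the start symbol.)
There are no ε-productions, so no non-terminal can derive ε.
No non-terminals are nullable.

Answer: None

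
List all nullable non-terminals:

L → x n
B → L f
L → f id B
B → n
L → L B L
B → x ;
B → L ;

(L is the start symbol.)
None

A non-terminal is nullable if it can derive ε (the empty string): either it has an ε-production, or it has a production whose right-hand side consists entirely of nullable non-terminals.

There are no ε-productions, so no non-terminal can derive ε.
No non-terminals are nullable.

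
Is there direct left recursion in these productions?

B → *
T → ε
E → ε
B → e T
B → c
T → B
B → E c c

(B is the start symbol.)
No direct left recursion

Direct left recursion occurs when N → N α for some non-terminal N (the right-hand side begins with the left-hand side itself).

B → *: starts with '*'
T → ε: starts with ε
E → ε: starts with ε
B → e T: starts with e
B → c: starts with c
T → B: starts with B
B → E c c: starts with E

No direct left recursion found.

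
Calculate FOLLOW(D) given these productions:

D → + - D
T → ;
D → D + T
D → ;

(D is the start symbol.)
{ $, '+' }

D is the start symbol, so $ ∈ FOLLOW(D).
In D → + - D: D is at the end; this adds FOLLOW(D) to itself — nothing new
In D → D + T: D is followed by '+' T, add FIRST('+' T) \ {ε} = { '+' }

Taking the union: FOLLOW(D) = { $, '+' }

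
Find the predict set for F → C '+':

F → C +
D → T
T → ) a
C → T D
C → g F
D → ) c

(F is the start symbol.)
PREDICT(F → C '+') = (FIRST(RHS) \ {ε}) ∪ (FOLLOW(F) if ε ∈ FIRST(RHS), i.e. RHS ⇒* ε)
FIRST(C) = { ')', 'g' }
FIRST(C '+') = { ')', 'g' }
ε ∉ FIRST(C '+'), so FOLLOW(F) is not added.
PREDICT(F → C '+') = { ')', 'g' }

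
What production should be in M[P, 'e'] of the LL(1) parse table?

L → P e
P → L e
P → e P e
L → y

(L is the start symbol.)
To find M[P, 'e'], we find productions for P where 'e' is in the predict set (PREDICT(N → α) = (FIRST(α) \ {ε}) ∪ (FOLLOW(N) if α ⇒* ε)).

Relevant sets:
  FIRST(L) = { 'e', 'y' }

P → L e: PREDICT = { 'e', 'y' }
  'e' is in predict set, so this production goes in M[P, 'e']
P → e P e: PREDICT = { 'e' }
  'e' is in predict set, so this production goes in M[P, 'e']

M[P, 'e'] = P → L e, P → e P e  (a multiply-defined cell — the grammar is not LL(1))

Answer: P → L e, P → e P e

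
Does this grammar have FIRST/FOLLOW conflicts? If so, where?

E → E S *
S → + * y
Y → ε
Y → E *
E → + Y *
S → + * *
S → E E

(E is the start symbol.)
No FIRST/FOLLOW conflicts.

A FIRST/FOLLOW conflict occurs when a non-terminal N has a nullable alternative N → β (β ⇒* ε) and another alternative N → α with FIRST(α) ∩ FOLLOW(N) ≠ ∅: on such a lookahead the parser cannot decide between expanding α and letting N vanish via β.

Nullable non-terminals: Y.
FIRST sets used below: FIRST(E) = { '+' }

Y: nullable alternative(s) Y → ε; FOLLOW(Y) = { '*' }
  Y → ε: FIRST \ {ε} = { } — this is the only nullable alternative, skip
  Y → E *: FIRST \ {ε} = { '+' } — disjoint from FOLLOW(Y)

E, S have no nullable alternative, so no FIRST/FOLLOW check is needed there.

No FIRST/FOLLOW conflicts found.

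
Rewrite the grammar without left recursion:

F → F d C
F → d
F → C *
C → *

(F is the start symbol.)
F is directly left-recursive. The standard transformation for
  A → A α₁ | ... | A α_m | β₁ | ... | β_n
is
  A  → β₁ A' | ... | β_n A'
  A' → α₁ A' | ... | α_m A' | ε

F → d becomes F → d F'
F → C * becomes F → C * F'
F → F d C becomes F' → d C F'
Add F' → ε

Productions for other non-terminals are unchanged:
  C → *

Resulting grammar:
F → d F'
F → C * F'
F' → d C F'
F' → ε
C → *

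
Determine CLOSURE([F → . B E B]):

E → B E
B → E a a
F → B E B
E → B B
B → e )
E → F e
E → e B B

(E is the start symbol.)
{ [B → . E a a], [B → . e )], [E → . B B], [E → . B E], [E → . F e], [E → . e B B], [F → . B E B] }

To compute CLOSURE, for each item [A → α.Bβ] where B is a non-terminal, add [B → .γ] for all productions B → γ; repeat for the newly added items until nothing changes.

Start with: [F → . B E B]
  [F → . B E B] has the dot before B: add [B → . E a a], [B → . e )]
  [B → . E a a] has the dot before E: add [E → . B E], [E → . B B], [E → . F e], [E → . e B B]
  [E → . F e] has the dot before F: all F-items already present
No further items can be added.

CLOSURE = { [B → . E a a], [B → . e )], [E → . B B], [E → . B E], [E → . F e], [E → . e B B], [F → . B E B] }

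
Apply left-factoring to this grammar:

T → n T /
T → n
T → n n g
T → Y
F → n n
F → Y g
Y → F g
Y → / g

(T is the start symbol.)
T → n T'
T' → T /
T' → ε
T' → n g
T → Y
F → n n
F → Y g
Y → F g
Y → / g

Left-factoring transforms A → αβ₁ | αβ₂ into A → αA' and A' → β₁ | β₂
(α is the longest common prefix among the alternatives). Repeat until
no nonterminal has two alternatives with a common prefix.

Round 1: T has alternatives sharing prefix 'n'. Introduce T': T → n T'
  Add: T' → T /
  Add: T' → ε
  Add: T' → n g

No remaining common prefixes — done.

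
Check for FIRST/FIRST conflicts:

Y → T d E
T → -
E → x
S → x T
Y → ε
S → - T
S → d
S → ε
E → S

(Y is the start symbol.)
FIRST sets of the non-terminals at (or reachable through a nullable prefix from) the front of some alternative:
  FIRST(T) = { '-' }
  FIRST(S) = { '-', 'd', 'x', ε }

Productions for Y:
  Y → T d E: FIRST = { '-' }
  Y → ε: FIRST = { ε }
Productions for E:
  E → x: FIRST = { 'x' }
  E → S: FIRST = { '-', 'd', 'x', ε }
Productions for S:
  S → x T: FIRST = { 'x' }
  S → - T: FIRST = { '-' }
  S → d: FIRST = { 'd' }
  S → ε: FIRST = { ε }
T has only one production, so no FIRST/FIRST conflict is possible there.

Conflict for E: E → x and E → S
  Overlap: { 'x' }

Answer: Yes. E → x / E → S on { 'x' }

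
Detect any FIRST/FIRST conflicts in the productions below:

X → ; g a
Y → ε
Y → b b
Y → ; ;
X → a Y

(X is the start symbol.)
A FIRST/FIRST conflict occurs when two productions N → α and N → β for the same non-terminal have FIRST(α) ∩ FIRST(β) ≠ ∅ (with ε ∈ FIRST of a nullable right-hand side, so two nullable alternatives also conflict).

Productions for X:
  X → ; g a: FIRST = { ';' }
  X → a Y: FIRST = { 'a' }
Productions for Y:
  Y → ε: FIRST = { ε }
  Y → b b: FIRST = { 'b' }
  Y → ; ;: FIRST = { ';' }

All alternatives of each non-terminal have pairwise disjoint FIRST sets.

Answer: No FIRST/FIRST conflicts.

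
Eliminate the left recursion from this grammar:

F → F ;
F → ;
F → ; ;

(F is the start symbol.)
F → ; F'
F → ; ; F'
F' → ; F'
F' → ε

F is directly left-recursive. The standard transformation for
  A → A α₁ | ... | A α_m | β₁ | ... | β_n
is
  A  → β₁ A' | ... | β_n A'
  A' → α₁ A' | ... | α_m A' | ε

F → ; becomes F → ; F'
F → ; ; becomes F → ; ; F'
F → F ; becomes F' → ; F'
Add F' → ε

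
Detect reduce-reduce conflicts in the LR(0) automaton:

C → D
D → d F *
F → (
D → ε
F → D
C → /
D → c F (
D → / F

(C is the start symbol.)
A reduce-reduce conflict occurs when an LR(0) state has two complete items [A → α .] and [B → β .] — both call for a reduction, and with no lookahead the parser cannot choose between them.

Augment with C' → C and build the canonical LR(0) collection (I0 = CLOSURE({[C' → . C]}), then GOTO on every symbol after a dot until no new states appear). It has 14 states:
  I0: { [C → . /], [C → . D], [C' → . C], [D → . / F], [D → . c F (], [D → . d F *], [D → .] }  — shift, reduce
  I1: { [C → / .], [D → . / F], [D → . c F (], [D → . d F *], [D → .], [D → / . F], [F → . (], [F → . D] }  — shift, 2 reduces
  I2: { [C' → C .] }  — accept
  I3: { [C → D .] }  — reduce
  I4: { [D → . / F], [D → . c F (], [D → . d F *], [D → .], [D → c . F (], [F → . (], [F → . D] }  — shift, reduce
  I5: { [D → . / F], [D → . c F (], [D → . d F *], [D → .], [D → d . F *], [F → . (], [F → . D] }  — shift, reduce
  I6: { [F → ( .] }  — reduce
  I7: { [D → . / F], [D → . c F (], [D → . d F *], [D → .], [D → / . F], [F → . (], [F → . D] }  — shift, reduce
  I8: { [F → D .] }  — reduce
  I9: { [D → d F . *] }  — shift
  I10: { [D → d F * .] }  — reduce
  I11: { [D → / F .] }  — reduce
  I12: { [D → c F . (] }  — shift
  I13: { [D → c F ( .] }  — reduce

I1 contains complete items [C → / .], [D → .] — reduce-reduce conflict.

Answer: Yes — I1: [C → / .] vs [D → .]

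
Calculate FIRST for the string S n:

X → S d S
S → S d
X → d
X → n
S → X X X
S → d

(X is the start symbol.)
FIRST sets of the non-terminals involved (from the grammar, by fixed-point iteration):
  FIRST(S) = { 'd', 'n' }

To compute FIRST(S n), process the symbols left to right:
Symbol S is a non-terminal. Add FIRST(S) \ {ε} = { 'd', 'n' }
S is not nullable (ε ∉ FIRST(S)), so stop here.
FIRST(S n) = { 'd', 'n' }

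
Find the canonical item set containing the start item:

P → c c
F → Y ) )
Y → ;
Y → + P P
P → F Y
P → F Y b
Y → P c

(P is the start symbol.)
{ [F → . Y ) )], [P → . F Y b], [P → . F Y], [P → . c c], [P' → . P], [Y → . + P P], [Y → . ;], [Y → . P c] }

First, augment the grammar with P' → P
I₀ = CLOSURE({ [P' → . P] }):
  [P' → . P] has the dot before P: add [P → . c c], [P → . F Y], [P → . F Y b]
  [P → . F Y] has the dot before F: add [F → . Y ) )]
  [F → . Y ) )] has the dot before Y: add [Y → . ;], [Y → . + P P], [Y → . P c]
No further items can be added.

I₀ = { [F → . Y ) )], [P → . F Y b], [P → . F Y], [P → . c c], [P' → . P], [Y → . + P P], [Y → . ;], [Y → . P c] }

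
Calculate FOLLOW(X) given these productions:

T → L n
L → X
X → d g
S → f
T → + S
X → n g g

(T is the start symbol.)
{ 'n' }

To compute FOLLOW(X), find every occurrence of X on a right-hand side N → α X β: add FIRST(β) \ {ε}, and if β is empty or nullable also add FOLLOW(N). Iterate to a fixed point.

In L → X: X is at the end, add FOLLOW(L)

The FOLLOW sets referred to above (computed the same way, to a fixed point):
  FOLLOW(L) = { 'n' }

Taking the union: FOLLOW(X) = { 'n' }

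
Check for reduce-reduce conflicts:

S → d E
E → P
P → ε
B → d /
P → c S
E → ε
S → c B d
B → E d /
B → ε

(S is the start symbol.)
A reduce-reduce conflict occurs when an LR(0) state has two complete items [A → α .] and [B → β .] — both call for a reduction, and with no lookahead the parser cannot choose between them.

Augment with S' → S and build the canonical LR(0) collection (I0 = CLOSURE({[S' → . S]}), then GOTO on every symbol after a dot until no new states appear). It has 15 states:
  I0: { [S → . c B d], [S → . d E], [S' → . S] }  — shift
  I1: { [S' → S .] }  — accept
  I2: { [B → . E d /], [B → . d /], [B → .], [E → . P], [E → .], [P → . c S], [P → .], [S → c . B d] }  — shift, 3 reduces
  I3: { [E → . P], [E → .], [P → . c S], [P → .], [S → d . E] }  — shift, 2 reduces
  I4: { [S → d E .] }  — reduce
  I5: { [E → P .] }  — reduce
  I6: { [P → c . S], [S → . c B d], [S → . d E] }  — shift
  I7: { [P → c S .] }  — reduce
  I8: { [S → c B . d] }  — shift
  I9: { [B → E . d /] }  — shift
  I10: { [B → d . /] }  — shift
  I11: { [B → d / .] }  — reduce
  I12: { [B → E d . /] }  — shift
  I13: { [B → E d / .] }  — reduce
  I14: { [S → c B d .] }  — reduce

I2 contains complete items [B → .], [E → .], [P → .] — reduce-reduce conflict.
I3 contains complete items [E → .], [P → .] — reduce-reduce conflict.

Answer: Yes — I2: [B → .] vs [E → .]; I3: [E → .] vs [P → .]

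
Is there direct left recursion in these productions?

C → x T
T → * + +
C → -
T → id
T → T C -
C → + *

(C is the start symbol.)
Yes, T is left-recursive

Direct left recursion occurs when N → N α for some non-terminal N (the right-hand side begins with the left-hand side itself).

C → x T: starts with x
T → * + +: starts with '*'
C → -: starts with '-'
T → id: starts with id
T → T C -: LEFT RECURSIVE (starts with T)
C → + *: starts with '+'

The grammar has direct left recursion on: T.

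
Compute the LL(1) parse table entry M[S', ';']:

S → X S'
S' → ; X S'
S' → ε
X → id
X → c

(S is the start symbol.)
S' → ; X S'

To find M[S', ';'], we find productions for S' where ';' is in the predict set (PREDICT(N → α) = (FIRST(α) \ {ε}) ∪ (FOLLOW(N) if α ⇒* ε)).

Relevant sets:
  FOLLOW(S') = { $ }

S' → ; X S': PREDICT = { ';' }
  ';' is in predict set, so this production goes in M[S', ';']
S' → ε: PREDICT = { $ }

M[S', ';'] = S' → ; X S'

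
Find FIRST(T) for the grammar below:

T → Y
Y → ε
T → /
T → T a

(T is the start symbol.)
{ '/', 'a', ε }

To compute FIRST(T), examine every production with T on the left-hand side, reading each right-hand side left to right until a non-nullable symbol is reached.

FIRST sets of the other non-terminals involved (by the same procedure, iterated to a fixed point):
  FIRST(Y) = { ε }

From T → Y:
  - Y is a non-terminal: add FIRST(Y) \ {ε} = { }
    Y is nullable and nothing follows, so the whole right-hand side can vanish: ε ∈ FIRST(T)
From T → /:
  - '/' is a terminal: add '/' and stop
From T → T a:
  - T is the symbol being defined: contributes nothing new
    T is nullable, so continue to the next symbol
  - a is a terminal: add 'a' and stop

Collecting: FIRST(T) = { '/', 'a', ε }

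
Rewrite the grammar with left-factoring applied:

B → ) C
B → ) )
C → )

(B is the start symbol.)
Left-factoring transforms A → αβ₁ | αβ₂ into A → αA' and A' → β₁ | β₂
(α is the longest common prefix among the alternatives). Repeat until
no nonterminal has two alternatives with a common prefix.

Round 1: B has alternatives sharing prefix ')'. Introduce B': B → ) B'
  Add: B' → C
  Add: B' → )

No remaining common prefixes — done.

Resulting grammar:
B → ) B'
B' → C
B' → )
C → )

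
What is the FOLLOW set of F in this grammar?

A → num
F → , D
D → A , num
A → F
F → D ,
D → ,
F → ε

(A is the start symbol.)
To compute FOLLOW(F), find every occurrence of F on a right-hand side N → α F β: add FIRST(β) \ {ε}, and if β is empty or nullable also add FOLLOW(N). Iterate to a fixed point.

In A → F: F is at the end, add FOLLOW(A)

The FOLLOW sets referred to above (computed the same way, to a fixed point):
  FOLLOW(A) = { $, ',' }

Taking the union: FOLLOW(F) = { $, ',' }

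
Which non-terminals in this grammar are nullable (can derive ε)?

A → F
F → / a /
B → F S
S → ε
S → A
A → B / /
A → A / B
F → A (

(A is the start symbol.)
{ 'S' }

ε-productions: S → ε
So S is immediately nullable.
No further non-terminal can be added: every production for the remaining non-terminals contains a terminal or a non-nullable non-terminal.
Nullable = { 'S' }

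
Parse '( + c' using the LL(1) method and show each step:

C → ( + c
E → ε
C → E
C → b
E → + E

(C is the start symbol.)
Stack is shown with the top on the left.

Stack    Input    Action
------------------------
C $      ( + c $  output C → ( + c
( + c $  ( + c $  match '('
+ c $    + c $    match '+'
c $      c $      match 'c'
$        $        accept

The string is accepted.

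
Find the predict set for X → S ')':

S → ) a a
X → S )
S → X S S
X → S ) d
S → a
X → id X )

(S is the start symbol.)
{ ')', 'a', 'id' }

PREDICT(X → S ')') = (FIRST(RHS) \ {ε}) ∪ (FOLLOW(X) if ε ∈ FIRST(RHS), i.e. RHS ⇒* ε)
FIRST(S) = { ')', 'a', 'id' }
FIRST(S ')') = { ')', 'a', 'id' }
ε ∉ FIRST(S ')'), so FOLLOW(X) is not added.
PREDICT(X → S ')') = { ')', 'a', 'id' }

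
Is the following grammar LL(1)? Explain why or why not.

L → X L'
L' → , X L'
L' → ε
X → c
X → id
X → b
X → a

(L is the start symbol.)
Yes, the grammar is LL(1).

Relevant sets:
  FOLLOW(L') = { $ }

For L':
  PREDICT(L' → ',' X L') = { ',' }
  PREDICT(L' → ε) = { $ }
For X:
  PREDICT(X → c) = { 'c' }
  PREDICT(X → id) = { 'id' }
  PREDICT(X → b) = { 'b' }
  PREDICT(X → a) = { 'a' }
L has a single production, so nothing to check there.

All predict sets are disjoint. The grammar IS LL(1).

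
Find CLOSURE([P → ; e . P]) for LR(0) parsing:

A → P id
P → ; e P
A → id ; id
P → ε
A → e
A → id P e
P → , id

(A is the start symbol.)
Start with: [P → ; e . P]
  [P → ; e . P] has the dot before P: add [P → . ; e P], [P → .], [P → . , id]
No further items can be added.

CLOSURE = { [P → . , id], [P → . ; e P], [P → .], [P → ; e . P] }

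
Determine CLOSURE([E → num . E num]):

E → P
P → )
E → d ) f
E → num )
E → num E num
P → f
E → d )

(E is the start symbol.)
{ [E → . P], [E → . d ) f], [E → . d )], [E → . num )], [E → . num E num], [E → num . E num], [P → . )], [P → . f] }

Start with: [E → num . E num]
  [E → num . E num] has the dot before E: add [E → . P], [E → . d ) f], [E → . num )], [E → . num E num], [E → . d )]
  [E → . P] has the dot before P: add [P → . )], [P → . f]
No further items can be added.

CLOSURE = { [E → . P], [E → . d ) f], [E → . d )], [E → . num )], [E → . num E num], [E → num . E num], [P → . )], [P → . f] }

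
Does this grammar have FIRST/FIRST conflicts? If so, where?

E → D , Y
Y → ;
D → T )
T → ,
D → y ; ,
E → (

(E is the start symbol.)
No FIRST/FIRST conflicts.

A FIRST/FIRST conflict occurs when two productions N → α and N → β for the same non-terminal have FIRST(α) ∩ FIRST(β) ≠ ∅ (with ε ∈ FIRST of a nullable right-hand side, so two nullable alternatives also conflict).

FIRST sets of the non-terminals at (or reachable through a nullable prefix from) the front of some alternative:
  FIRST(D) = { ',', 'y' }
  FIRST(T) = { ',' }

Productions for E:
  E → D , Y: FIRST = { ',', 'y' }
  E → (: FIRST = { '(' }
Productions for D:
  D → T ): FIRST = { ',' }
  D → y ; ,: FIRST = { 'y' }
Y, T have only one production, so no FIRST/FIRST conflict is possible there.

All alternatives of each non-terminal have pairwise disjoint FIRST sets.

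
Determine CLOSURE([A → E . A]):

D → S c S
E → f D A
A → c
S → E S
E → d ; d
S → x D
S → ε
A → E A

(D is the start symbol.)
{ [A → . E A], [A → . c], [A → E . A], [E → . d ; d], [E → . f D A] }

To compute CLOSURE, for each item [A → α.Bβ] where B is a non-terminal, add [B → .γ] for all productions B → γ; repeat for the newly added items until nothing changes.

Start with: [A → E . A]
  [A → E . A] has the dot before A: add [A → . c], [A → . E A]
  [A → . E A] has the dot before E: add [E → . f D A], [E → . d ; d]
No further items can be added.

CLOSURE = { [A → . E A], [A → . c], [A → E . A], [E → . d ; d], [E → . f D A] }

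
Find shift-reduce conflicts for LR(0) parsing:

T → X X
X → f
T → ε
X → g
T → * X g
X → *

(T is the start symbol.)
Augment with T' → T and build the canonical LR(0) collection (I0 = CLOSURE({[T' → . T]}), then GOTO on every symbol after a dot until no new states appear). It has 10 states:
  I0: { [T → . * X g], [T → . X X], [T → .], [T' → . T], [X → . *], [X → . f], [X → . g] }  — shift, reduce
  I1: { [T → * . X g], [X → * .], [X → . *], [X → . f], [X → . g] }  — shift, reduce
  I2: { [T' → T .] }  — accept
  I3: { [T → X . X], [X → . *], [X → . f], [X → . g] }  — shift
  I4: { [X → f .] }  — reduce
  I5: { [X → g .] }  — reduce
  I6: { [X → * .] }  — reduce
  I7: { [T → X X .] }  — reduce
  I8: { [T → * X . g] }  — shift
  I9: { [T → * X g .] }  — reduce

I0 contains reduce item [T → .] and shift items [T → . * X g], [X → . *], [X → . f], [X → . g] — shift-reduce conflict.
I1 contains reduce item [X → * .] and shift items [X → . *], [X → . f], [X → . g] — shift-reduce conflict.

Answer: Yes — I0: [T → .] vs [T → . * X g]; I1: [X → * .] vs [X → . *]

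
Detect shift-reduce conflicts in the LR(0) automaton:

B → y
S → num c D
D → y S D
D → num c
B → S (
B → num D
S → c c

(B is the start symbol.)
A shift-reduce conflict occurs when an LR(0) state has both:
  - a complete (reduce) item [A → α .] (dot at the end), and
  - a shift item [B → β . c γ] (dot before a terminal).

Augment with B' → B and build the canonical LR(0) collection (I0 = CLOSURE({[B' → . B]}), then GOTO on every symbol after a dot until no new states appear). It has 17 states:
  I0: { [B → . S (], [B → . num D], [B → . y], [B' → . B], [S → . c c], [S → . num c D] }  — shift
  I1: { [B' → B .] }  — accept
  I2: { [B → S . (] }  — shift
  I3: { [S → c . c] }  — shift
  I4: { [B → num . D], [D → . num c], [D → . y S D], [S → num . c D] }  — shift
  I5: { [B → y .] }  — reduce
  I6: { [B → num D .] }  — reduce
  I7: { [D → . num c], [D → . y S D], [S → num c . D] }  — shift
  I8: { [D → num . c] }  — shift
  I9: { [D → y . S D], [S → . c c], [S → . num c D] }  — shift
  I10: { [D → . num c], [D → . y S D], [D → y S . D] }  — shift
  I11: { [S → num . c D] }  — shift
  I12: { [D → y S D .] }  — reduce
  I13: { [D → num c .] }  — reduce
  I14: { [S → num c D .] }  — reduce
  I15: { [S → c c .] }  — reduce
  I16: { [B → S ( .] }  — reduce

No state contains both a complete item and a shift item.

Answer: No shift-reduce conflicts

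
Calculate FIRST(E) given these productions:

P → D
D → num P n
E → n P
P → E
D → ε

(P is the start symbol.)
To compute FIRST(E), examine every production with E on the left-hand side, reading each right-hand side left to right until a non-nullable symbol is reached.

From E → n P:
  - n is a terminal: add 'n' and stop

Collecting: FIRST(E) = { 'n' }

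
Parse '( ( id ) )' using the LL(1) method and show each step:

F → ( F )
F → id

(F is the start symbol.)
LL(1) parsing maintains a stack (initially the start symbol over $) and the input. At each step: if the stack top is a terminal, match it against the current input token; if it is a non-terminal N, replace it with the RHS of M[N, lookahead] (the unique production whose predict set contains the lookahead).

Stack is shown with the top on the left.

Stack      Input         Action
-------------------------------
F $        ( ( id ) ) $  output F → ( F )
( F ) $    ( ( id ) ) $  match '('
F ) $      ( id ) ) $    output F → ( F )
( F ) ) $  ( id ) ) $    match '('
F ) ) $    id ) ) $      output F → id
id ) ) $   id ) ) $      match 'id'
) ) $      ) ) $         match ')'
) $        ) $           match ')'
$          $             accept

The string is accepted.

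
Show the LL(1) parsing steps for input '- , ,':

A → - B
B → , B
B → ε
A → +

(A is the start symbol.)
Stack is shown with the top on the left.

Stack  Input    Action
----------------------
A $    - , , $  output A → - B
- B $  - , , $  match '-'
B $    , , $    output B → , B
, B $  , , $    match ','
B $    , $      output B → , B
, B $  , $      match ','
B $    $        output B → ε
$      $        accept

The string is accepted.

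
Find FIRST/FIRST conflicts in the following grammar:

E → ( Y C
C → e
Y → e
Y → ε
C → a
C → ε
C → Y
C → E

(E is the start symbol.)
Yes. C → e / C → Y on { 'e' }; C → ε / C → Y on { ε }

A FIRST/FIRST conflict occurs when two productions N → α and N → β for the same non-terminal have FIRST(α) ∩ FIRST(β) ≠ ∅ (with ε ∈ FIRST of a nullable right-hand side, so two nullable alternatives also conflict).

FIRST sets of the non-terminals at (or reachable through a nullable prefix from) the front of some alternative:
  FIRST(Y) = { 'e', ε }
  FIRST(E) = { '(' }

Productions for C:
  C → e: FIRST = { 'e' }
  C → a: FIRST = { 'a' }
  C → ε: FIRST = { ε }
  C → Y: FIRST = { 'e', ε }
  C → E: FIRST = { '(' }
Productions for Y:
  Y → e: FIRST = { 'e' }
  Y → ε: FIRST = { ε }
E has only one production, so no FIRST/FIRST conflict is possible there.

Conflict for C: C → e and C → Y
  Overlap: { 'e' }
Conflict for C: C → ε and C → Y
  Overlap: { ε }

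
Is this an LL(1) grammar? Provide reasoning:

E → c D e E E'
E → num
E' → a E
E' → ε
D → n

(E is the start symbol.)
No. Predict set conflict for E': { 'a' }

Relevant sets:
  FOLLOW(E') = { $, 'a' }

For E:
  PREDICT(E → c D e E E') = { 'c' }
  PREDICT(E → num) = { 'num' }
For E':
  PREDICT(E' → a E) = { 'a' }
  PREDICT(E' → ε) = { $, 'a' }
D has a single production, so nothing to check there.

Conflict found: Predict set conflict for E': { 'a' }
The grammar is NOT LL(1).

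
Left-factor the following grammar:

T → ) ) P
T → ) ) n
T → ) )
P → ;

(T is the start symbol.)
Left-factoring transforms A → αβ₁ | αβ₂ into A → αA' and A' → β₁ | β₂
(α is the longest common prefix among the alternatives). Repeat until
no nonterminal has two alternatives with a common prefix.

Round 1: T has alternatives sharing prefix ') )'. Introduce T': T → ) ) T'
  Add: T' → P
  Add: T' → n
  Add: T' → ε

No remaining common prefixes — done.

Resulting grammar:
T → ) ) T'
T' → P
T' → n
T' → ε
P → ;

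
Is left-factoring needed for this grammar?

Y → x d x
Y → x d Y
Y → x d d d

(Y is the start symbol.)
Yes, Y has productions with common prefix 'x d'

Left-factoring is needed when two productions for the same non-terminal
share a common prefix on the right-hand side.

Productions for Y:
  Y → x d x
  Y → x d Y
  Y → x d d d

Found common prefix 'x d' in productions for Y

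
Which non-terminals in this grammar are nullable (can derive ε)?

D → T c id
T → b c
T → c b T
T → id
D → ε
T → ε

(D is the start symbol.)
ε-productions: D → ε, T → ε
So D, T are immediately nullable.
Every non-terminal is now nullable.
Nullable = { 'D', 'T' }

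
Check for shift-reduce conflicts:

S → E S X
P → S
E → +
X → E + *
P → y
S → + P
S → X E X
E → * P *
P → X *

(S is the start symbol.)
Yes — I2: [E → + .] vs [E → . * P *]; I12: [E → + .] vs [E → . * P *]; I15: [X → E + * .] vs [E → . * P *]; I20: [P → X * .] vs [E → . * P *]

A shift-reduce conflict occurs when an LR(0) state has both:
  - a complete (reduce) item [A → α .] (dot at the end), and
  - a shift item [B → β . c γ] (dot before a terminal).

Augment with S' → S and build the canonical LR(0) collection (I0 = CLOSURE({[S' → . S]}), then GOTO on every symbol after a dot until no new states appear). It has 23 states:
  I0: { [E → . * P *], [E → . +], [S → . + P], [S → . E S X], [S → . X E X], [S' → . S], [X → . E + *] }  — shift
  I1: { [E → * . P *], [E → . * P *], [E → . +], [P → . S], [P → . X *], [P → . y], [S → . + P], [S → . E S X], [S → . X E X], [X → . E + *] }  — shift
  I2: { [E → + .], [E → . * P *], [E → . +], [P → . S], [P → . X *], [P → . y], [S → + . P], [S → . + P], [S → . E S X], [S → . X E X], [X → . E + *] }  — shift, reduce
  I3: { [E → . * P *], [E → . +], [S → . + P], [S → . E S X], [S → . X E X], [S → E . S X], [X → . E + *], [X → E . + *] }  — shift
  I4: { [S' → S .] }  — accept
  I5: { [E → . * P *], [E → . +], [S → X . E X] }  — shift
  I6: { [E → + .] }  — reduce
  I7: { [E → . * P *], [E → . +], [S → X E . X], [X → . E + *] }  — shift
  I8: { [X → E . + *] }  — shift
  I9: { [S → X E X .] }  — reduce
  I10: { [X → E + . *] }  — shift
  I11: { [X → E + * .] }  — reduce
  I12: { [E → + .], [E → . * P *], [E → . +], [P → . S], [P → . X *], [P → . y], [S → + . P], [S → . + P], [S → . E S X], [S → . X E X], [X → . E + *], [X → E + . *] }  — shift, reduce
  I13: { [E → . * P *], [E → . +], [S → E S . X], [X → . E + *] }  — shift
  I14: { [S → E S X .] }  — reduce
  I15: { [E → * . P *], [E → . * P *], [E → . +], [P → . S], [P → . X *], [P → . y], [S → . + P], [S → . E S X], [S → . X E X], [X → . E + *], [X → E + * .] }  — shift, reduce
  I16: { [S → + P .] }  — reduce
  I17: { [P → S .] }  — reduce
  I18: { [E → . * P *], [E → . +], [P → X . *], [S → X . E X] }  — shift
  I19: { [P → y .] }  — reduce
  I20: { [E → * . P *], [E → . * P *], [E → . +], [P → . S], [P → . X *], [P → . y], [P → X * .], [S → . + P], [S → . E S X], [S → . X E X], [X → . E + *] }  — shift, reduce
  I21: { [E → * P . *] }  — shift
  I22: { [E → * P * .] }  — reduce

I2 contains reduce item [E → + .] and shift items [E → . * P *], [E → . +], [P → . y], [S → . + P] — shift-reduce conflict.
I12 contains reduce item [E → + .] and shift items [E → . * P *], [E → . +], [P → . y], [S → . + P], [X → E + . *] — shift-reduce conflict.
I15 contains reduce item [X → E + * .] and shift items [E → . * P *], [E → . +], [P → . y], [S → . + P] — shift-reduce conflict.
I20 contains reduce item [P → X * .] and shift items [E → . * P *], [E → . +], [P → . y], [S → . + P] — shift-reduce conflict.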